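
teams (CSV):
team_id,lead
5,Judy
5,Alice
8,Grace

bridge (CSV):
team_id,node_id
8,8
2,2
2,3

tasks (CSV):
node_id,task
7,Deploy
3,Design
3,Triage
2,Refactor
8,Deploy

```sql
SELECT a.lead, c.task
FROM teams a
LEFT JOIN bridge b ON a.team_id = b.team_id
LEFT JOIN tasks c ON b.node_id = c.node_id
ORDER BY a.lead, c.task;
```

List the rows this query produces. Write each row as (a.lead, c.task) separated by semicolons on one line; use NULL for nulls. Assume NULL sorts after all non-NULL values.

(Alice, NULL); (Grace, Deploy); (Judy, NULL)

Evaluate left to right. First `teams a LEFT JOIN bridge b` on team_id: 3 row(s).
Then LEFT JOIN `tasks c` on node_id: each of those 3 rows is kept; rows whose b.node_id has no match in c get NULL for c's columns.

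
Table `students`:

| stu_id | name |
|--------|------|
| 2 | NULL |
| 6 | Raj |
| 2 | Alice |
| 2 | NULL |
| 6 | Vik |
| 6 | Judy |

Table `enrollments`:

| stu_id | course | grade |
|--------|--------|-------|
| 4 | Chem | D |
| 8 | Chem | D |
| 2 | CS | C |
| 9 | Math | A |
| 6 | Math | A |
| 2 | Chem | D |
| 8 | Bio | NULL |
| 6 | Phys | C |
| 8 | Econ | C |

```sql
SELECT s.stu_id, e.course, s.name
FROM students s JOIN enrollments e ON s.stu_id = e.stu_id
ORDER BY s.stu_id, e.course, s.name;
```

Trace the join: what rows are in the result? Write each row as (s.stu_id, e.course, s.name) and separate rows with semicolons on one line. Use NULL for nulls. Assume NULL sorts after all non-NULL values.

(2, CS, Alice); (2, CS, NULL); (2, CS, NULL); (2, Chem, Alice); (2, Chem, NULL); (2, Chem, NULL); (6, Math, Judy); (6, Math, Raj); (6, Math, Vik); (6, Phys, Judy); (6, Phys, Raj); (6, Phys, Vik)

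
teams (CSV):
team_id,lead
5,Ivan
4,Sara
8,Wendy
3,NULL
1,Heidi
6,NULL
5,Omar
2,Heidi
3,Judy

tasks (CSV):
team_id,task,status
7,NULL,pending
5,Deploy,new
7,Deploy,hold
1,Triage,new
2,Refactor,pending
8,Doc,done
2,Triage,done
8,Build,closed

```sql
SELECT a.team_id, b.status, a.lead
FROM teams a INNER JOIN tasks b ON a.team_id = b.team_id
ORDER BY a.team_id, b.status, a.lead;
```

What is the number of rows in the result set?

7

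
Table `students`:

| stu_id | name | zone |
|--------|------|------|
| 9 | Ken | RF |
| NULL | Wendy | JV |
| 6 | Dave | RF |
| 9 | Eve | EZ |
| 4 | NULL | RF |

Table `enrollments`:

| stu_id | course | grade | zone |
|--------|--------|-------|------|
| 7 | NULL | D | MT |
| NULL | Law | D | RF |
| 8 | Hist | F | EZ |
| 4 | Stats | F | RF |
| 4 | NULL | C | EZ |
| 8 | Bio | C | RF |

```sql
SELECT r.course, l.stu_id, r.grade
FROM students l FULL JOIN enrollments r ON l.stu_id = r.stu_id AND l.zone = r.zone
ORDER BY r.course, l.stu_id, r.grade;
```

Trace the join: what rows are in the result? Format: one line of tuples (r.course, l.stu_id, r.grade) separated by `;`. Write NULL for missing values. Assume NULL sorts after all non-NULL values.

FULL OUTER JOIN keeps every row from both sides; unmatched rows get NULL for the other side's columns.
Matching on l.stu_id = r.stu_id AND l.zone = r.zone. A NULL in a compared column never satisfies the condition.
- l[0] stu_id=9, zone=RF → no match; kept with NULLs on the r side.
- l[1] stu_id=NULL, zone=JV → no match; kept with NULLs on the r side.
- l[2] stu_id=6, zone=RF → no match; kept with NULLs on the r side.
- l[3] stu_id=9, zone=EZ → no match; kept with NULLs on the r side.
- l[4] stu_id=4, zone=RF → 1 match(es) in r → 1 row(s).
- plus 5 unmatched r row(s), each kept with NULL l columns.
After projecting and ordering:
r.course | l.stu_id | r.grade
Bio | NULL | C
Hist | NULL | F
Law | NULL | D
Stats | 4 | F
NULL | 6 | NULL
NULL | 9 | NULL
NULL | 9 | NULL
NULL | NULL | C
NULL | NULL | D
NULL | NULL | NULL

(Bio, NULL, C); (Hist, NULL, F); (Law, NULL, D); (Stats, 4, F); (NULL, 6, NULL); (NULL, 9, NULL); (NULL, 9, NULL); (NULL, NULL, C); (NULL, NULL, D); (NULL, NULL, NULL)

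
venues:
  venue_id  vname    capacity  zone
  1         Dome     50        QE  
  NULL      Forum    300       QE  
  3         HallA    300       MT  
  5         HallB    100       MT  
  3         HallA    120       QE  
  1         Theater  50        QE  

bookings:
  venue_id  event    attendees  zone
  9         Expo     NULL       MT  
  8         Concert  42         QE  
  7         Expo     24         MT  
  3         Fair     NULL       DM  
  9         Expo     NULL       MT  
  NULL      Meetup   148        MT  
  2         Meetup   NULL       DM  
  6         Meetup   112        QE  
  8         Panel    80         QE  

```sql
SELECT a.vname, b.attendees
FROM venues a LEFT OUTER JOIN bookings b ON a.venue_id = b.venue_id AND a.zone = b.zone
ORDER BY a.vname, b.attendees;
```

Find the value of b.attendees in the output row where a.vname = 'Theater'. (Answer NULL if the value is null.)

LEFT JOIN keeps every row from `venues`; unmatched rows get NULL for `bookings`'s columns.
Matching on a.venue_id = b.venue_id AND a.zone = b.zone. A NULL in a compared column never satisfies the condition.
- a (venue_id=1, zone=QE) has no partner → padded with NULL.
- a (venue_id=NULL, zone=QE) has no partner → padded with NULL.
- a (venue_id=3, zone=MT) has no partner → padded with NULL.
- a (venue_id=5, zone=MT) has no partner → padded with NULL.
- a (venue_id=3, zone=QE) has no partner → padded with NULL.
- a (venue_id=1, zone=QE) has no partner → padded with NULL.

NULL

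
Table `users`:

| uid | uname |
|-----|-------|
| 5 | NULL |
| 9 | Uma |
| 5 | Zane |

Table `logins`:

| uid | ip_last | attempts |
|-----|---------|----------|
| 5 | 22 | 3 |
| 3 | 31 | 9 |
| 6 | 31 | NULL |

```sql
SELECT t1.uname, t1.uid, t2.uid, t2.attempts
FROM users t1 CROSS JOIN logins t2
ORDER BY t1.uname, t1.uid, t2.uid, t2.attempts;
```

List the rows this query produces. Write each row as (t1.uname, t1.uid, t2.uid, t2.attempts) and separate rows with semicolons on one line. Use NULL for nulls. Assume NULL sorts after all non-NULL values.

(Uma, 9, 3, 9); (Uma, 9, 5, 3); (Uma, 9, 6, NULL); (Zane, 5, 3, 9); (Zane, 5, 5, 3); (Zane, 5, 6, NULL); (NULL, 5, 3, 9); (NULL, 5, 5, 3); (NULL, 5, 6, NULL)

CROSS JOIN pairs every row of `users` with every row of `logins`: 3 × 3 = 9 rows.
After projecting and ordering:
t1.uname | t1.uid | t2.uid | t2.attempts
Uma | 9 | 3 | 9
Uma | 9 | 5 | 3
Uma | 9 | 6 | NULL
Zane | 5 | 3 | 9
Zane | 5 | 5 | 3
Zane | 5 | 6 | NULL
NULL | 5 | 3 | 9
NULL | 5 | 5 | 3
NULL | 5 | 6 | NULL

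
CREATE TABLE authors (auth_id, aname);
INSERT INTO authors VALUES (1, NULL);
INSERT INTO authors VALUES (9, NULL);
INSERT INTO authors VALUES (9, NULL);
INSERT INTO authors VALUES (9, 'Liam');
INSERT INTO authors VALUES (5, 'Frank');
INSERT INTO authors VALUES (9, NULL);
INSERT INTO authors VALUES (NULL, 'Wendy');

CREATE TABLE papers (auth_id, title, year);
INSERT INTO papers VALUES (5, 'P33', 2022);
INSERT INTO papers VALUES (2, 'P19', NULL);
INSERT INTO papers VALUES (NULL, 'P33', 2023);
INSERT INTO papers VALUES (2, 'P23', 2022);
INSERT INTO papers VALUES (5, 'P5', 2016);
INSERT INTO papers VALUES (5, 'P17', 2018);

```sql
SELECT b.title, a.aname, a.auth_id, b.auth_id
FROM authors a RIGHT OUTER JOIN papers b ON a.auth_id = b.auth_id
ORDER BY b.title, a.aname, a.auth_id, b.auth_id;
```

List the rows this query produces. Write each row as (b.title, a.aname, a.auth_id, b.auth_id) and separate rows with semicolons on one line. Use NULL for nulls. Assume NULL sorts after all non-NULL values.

RIGHT JOIN keeps every row from `papers`; unmatched rows get NULL for `authors`'s columns.
Matching on a.auth_id = b.auth_id. A NULL in a compared column never satisfies the condition.
- auth_id=1: no matching b row.
- auth_id=9: no matching b row.
- auth_id=9: no matching b row.
- auth_id=9: no matching b row.
- auth_id=5: 3 matching b row(s), so 3 row(s) emitted.
- auth_id=9: no matching b row.
- auth_id=NULL: no matching b row.
- plus 3 unmatched b row(s), each kept with NULL a columns.
After projecting and ordering:
b.title | a.aname | a.auth_id | b.auth_id
P17 | Frank | 5 | 5
P19 | NULL | NULL | 2
P23 | NULL | NULL | 2
P33 | Frank | 5 | 5
P33 | NULL | NULL | NULL
P5 | Frank | 5 | 5

(P17, Frank, 5, 5); (P19, NULL, NULL, 2); (P23, NULL, NULL, 2); (P33, Frank, 5, 5); (P33, NULL, NULL, NULL); (P5, Frank, 5, 5)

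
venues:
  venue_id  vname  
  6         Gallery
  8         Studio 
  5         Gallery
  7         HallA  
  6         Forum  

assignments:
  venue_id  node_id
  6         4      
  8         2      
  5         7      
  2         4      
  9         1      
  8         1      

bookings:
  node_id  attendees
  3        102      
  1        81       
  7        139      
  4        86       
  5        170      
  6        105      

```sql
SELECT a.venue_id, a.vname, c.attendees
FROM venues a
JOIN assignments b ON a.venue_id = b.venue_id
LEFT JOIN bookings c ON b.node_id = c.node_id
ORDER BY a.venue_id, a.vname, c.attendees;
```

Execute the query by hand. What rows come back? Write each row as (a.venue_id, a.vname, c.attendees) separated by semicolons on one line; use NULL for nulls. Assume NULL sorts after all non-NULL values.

(5, Gallery, 139); (6, Forum, 86); (6, Gallery, 86); (8, Studio, 81); (8, Studio, NULL)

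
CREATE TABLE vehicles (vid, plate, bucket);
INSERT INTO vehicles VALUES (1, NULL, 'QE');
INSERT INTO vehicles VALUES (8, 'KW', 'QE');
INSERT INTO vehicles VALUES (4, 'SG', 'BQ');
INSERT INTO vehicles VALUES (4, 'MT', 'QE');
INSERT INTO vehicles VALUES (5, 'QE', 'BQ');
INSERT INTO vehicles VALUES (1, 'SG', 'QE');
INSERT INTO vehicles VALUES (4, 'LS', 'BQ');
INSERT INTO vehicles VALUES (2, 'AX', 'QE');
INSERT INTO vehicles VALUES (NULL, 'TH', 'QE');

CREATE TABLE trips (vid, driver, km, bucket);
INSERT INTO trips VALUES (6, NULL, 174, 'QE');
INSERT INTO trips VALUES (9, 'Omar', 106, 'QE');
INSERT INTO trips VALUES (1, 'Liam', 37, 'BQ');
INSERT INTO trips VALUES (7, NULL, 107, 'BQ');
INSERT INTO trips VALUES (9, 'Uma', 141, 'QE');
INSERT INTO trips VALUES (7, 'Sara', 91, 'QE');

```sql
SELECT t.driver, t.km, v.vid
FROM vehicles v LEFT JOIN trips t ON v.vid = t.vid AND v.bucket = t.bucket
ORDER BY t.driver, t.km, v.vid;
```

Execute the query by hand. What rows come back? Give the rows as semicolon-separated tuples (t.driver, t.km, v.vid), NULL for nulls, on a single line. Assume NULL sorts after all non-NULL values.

(NULL, NULL, 1); (NULL, NULL, 1); (NULL, NULL, 2); (NULL, NULL, 4); (NULL, NULL, 4); (NULL, NULL, 4); (NULL, NULL, 5); (NULL, NULL, 8); (NULL, NULL, NULL)

LEFT JOIN keeps every row from `vehicles`; unmatched rows get NULL for `trips`'s columns.
Matching on v.vid = t.vid AND v.bucket = t.bucket. A NULL in a compared column never satisfies the condition.
- v row (vid=1, bucket=QE): no match → kept, t columns NULL.
- v row (vid=8, bucket=QE): no match → kept, t columns NULL.
- v row (vid=4, bucket=BQ): no match → kept, t columns NULL.
- v row (vid=4, bucket=QE): no match → kept, t columns NULL.
- v row (vid=5, bucket=BQ): no match → kept, t columns NULL.
- v row (vid=1, bucket=QE): no match → kept, t columns NULL.
- v row (vid=4, bucket=BQ): no match → kept, t columns NULL.
- v row (vid=2, bucket=QE): no match → kept, t columns NULL.
- v row (vid=NULL, bucket=QE): no match → kept, t columns NULL.
After projecting and ordering:
t.driver | t.km | v.vid
NULL | NULL | 1
NULL | NULL | 1
NULL | NULL | 2
NULL | NULL | 4
NULL | NULL | 4
NULL | NULL | 4
NULL | NULL | 5
NULL | NULL | 8
NULL | NULL | NULL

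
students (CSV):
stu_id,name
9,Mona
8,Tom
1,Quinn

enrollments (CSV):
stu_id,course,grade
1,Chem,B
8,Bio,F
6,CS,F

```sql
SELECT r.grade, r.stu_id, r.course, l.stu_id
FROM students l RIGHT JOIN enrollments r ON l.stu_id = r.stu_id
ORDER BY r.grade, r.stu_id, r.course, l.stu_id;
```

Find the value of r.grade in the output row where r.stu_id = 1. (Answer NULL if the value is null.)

B

RIGHT JOIN keeps every row from `enrollments`; unmatched rows get NULL for `students`'s columns.
Matching on l.stu_id = r.stu_id.
- l (stu_id=9) has no partner in r.
- l (stu_id=8) pairs with 1 row(s) of r.
- l (stu_id=1) pairs with 1 row(s) of r.
- 1 r row(s) had no l match → kept, l columns NULL.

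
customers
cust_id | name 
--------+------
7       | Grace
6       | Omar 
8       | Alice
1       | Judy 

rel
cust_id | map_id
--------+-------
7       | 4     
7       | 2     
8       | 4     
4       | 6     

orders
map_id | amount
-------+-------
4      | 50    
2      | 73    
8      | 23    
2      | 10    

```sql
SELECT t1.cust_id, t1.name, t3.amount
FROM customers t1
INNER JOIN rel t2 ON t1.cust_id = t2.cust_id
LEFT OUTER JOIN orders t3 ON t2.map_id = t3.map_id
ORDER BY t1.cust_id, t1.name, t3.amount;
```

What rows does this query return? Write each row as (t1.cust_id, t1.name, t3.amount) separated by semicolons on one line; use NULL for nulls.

Step 1 — t1 INNER JOIN t2 on cust_id → 3 row(s).
Then LEFT JOIN `orders t3` on map_id: each of those 3 rows is kept; rows whose t2.map_id has no match in t3 get NULL for t3's columns.

(7, Grace, 10); (7, Grace, 50); (7, Grace, 73); (8, Alice, 50)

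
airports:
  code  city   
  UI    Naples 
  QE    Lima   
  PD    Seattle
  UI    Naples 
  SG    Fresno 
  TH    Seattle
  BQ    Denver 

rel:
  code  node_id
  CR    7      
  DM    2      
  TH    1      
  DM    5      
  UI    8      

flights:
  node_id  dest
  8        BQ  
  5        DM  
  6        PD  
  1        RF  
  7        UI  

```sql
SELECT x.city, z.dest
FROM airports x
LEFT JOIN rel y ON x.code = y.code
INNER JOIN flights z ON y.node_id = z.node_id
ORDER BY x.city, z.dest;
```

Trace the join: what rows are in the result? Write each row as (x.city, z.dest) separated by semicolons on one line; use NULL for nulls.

Step 1 — x LEFT JOIN y on code → 7 row(s).
Then INNER JOIN `flights z` on node_id: keep only rows whose y.node_id appears in z.

(Naples, BQ); (Naples, BQ); (Seattle, RF)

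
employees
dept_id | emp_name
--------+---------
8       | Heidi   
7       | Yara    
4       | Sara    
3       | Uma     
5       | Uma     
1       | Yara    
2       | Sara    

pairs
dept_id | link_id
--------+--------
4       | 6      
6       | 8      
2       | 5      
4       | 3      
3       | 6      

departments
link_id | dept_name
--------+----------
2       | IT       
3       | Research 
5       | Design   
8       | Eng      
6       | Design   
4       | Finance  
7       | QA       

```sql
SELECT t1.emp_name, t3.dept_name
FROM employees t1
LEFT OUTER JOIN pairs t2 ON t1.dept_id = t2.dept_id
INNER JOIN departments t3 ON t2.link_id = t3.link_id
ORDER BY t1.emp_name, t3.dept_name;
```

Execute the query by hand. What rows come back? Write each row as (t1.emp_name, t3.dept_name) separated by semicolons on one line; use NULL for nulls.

Step 1 — t1 LEFT JOIN t2 on dept_id → 8 row(s).
Then INNER JOIN `departments t3` on link_id: keep only rows whose t2.link_id appears in t3.

(Sara, Design); (Sara, Design); (Sara, Research); (Uma, Design)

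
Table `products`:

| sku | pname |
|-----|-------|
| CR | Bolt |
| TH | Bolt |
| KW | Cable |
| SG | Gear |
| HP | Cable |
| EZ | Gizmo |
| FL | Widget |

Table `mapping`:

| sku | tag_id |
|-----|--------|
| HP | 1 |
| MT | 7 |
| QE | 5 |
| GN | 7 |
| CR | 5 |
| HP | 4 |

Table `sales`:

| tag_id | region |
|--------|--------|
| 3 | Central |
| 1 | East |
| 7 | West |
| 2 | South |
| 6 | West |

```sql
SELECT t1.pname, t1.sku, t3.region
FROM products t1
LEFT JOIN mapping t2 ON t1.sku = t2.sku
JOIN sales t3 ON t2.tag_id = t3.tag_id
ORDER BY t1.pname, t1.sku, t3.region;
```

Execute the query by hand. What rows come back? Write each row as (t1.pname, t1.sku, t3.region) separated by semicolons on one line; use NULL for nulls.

(Cable, HP, East)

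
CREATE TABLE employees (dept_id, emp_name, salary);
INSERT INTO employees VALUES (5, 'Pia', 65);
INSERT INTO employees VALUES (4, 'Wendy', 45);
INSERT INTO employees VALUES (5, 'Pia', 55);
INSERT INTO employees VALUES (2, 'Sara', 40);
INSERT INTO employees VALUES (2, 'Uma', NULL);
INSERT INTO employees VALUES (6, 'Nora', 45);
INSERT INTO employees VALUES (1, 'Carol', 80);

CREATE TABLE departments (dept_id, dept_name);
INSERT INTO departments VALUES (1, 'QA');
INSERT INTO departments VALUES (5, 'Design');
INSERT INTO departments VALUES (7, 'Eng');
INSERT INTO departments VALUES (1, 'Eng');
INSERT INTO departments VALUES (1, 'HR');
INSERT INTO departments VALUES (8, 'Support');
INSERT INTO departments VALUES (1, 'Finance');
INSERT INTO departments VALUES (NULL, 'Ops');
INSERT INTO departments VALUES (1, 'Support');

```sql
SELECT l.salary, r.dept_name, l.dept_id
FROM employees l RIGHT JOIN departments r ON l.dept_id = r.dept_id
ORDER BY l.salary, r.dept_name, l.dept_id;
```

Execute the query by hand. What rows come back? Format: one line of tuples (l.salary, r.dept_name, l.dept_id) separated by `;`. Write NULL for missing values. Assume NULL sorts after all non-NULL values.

RIGHT JOIN keeps every row from `departments`; unmatched rows get NULL for `employees`'s columns.
Matching on l.dept_id = r.dept_id. A NULL in a compared column never satisfies the condition.
- dept_id=5: 1 matching r row(s), so 1 row(s) emitted.
- dept_id=4: no matching r row.
- dept_id=5: 1 matching r row(s), so 1 row(s) emitted.
- dept_id=2: no matching r row.
- dept_id=2: no matching r row.
- dept_id=6: no matching r row.
- dept_id=1: 5 matching r row(s), so 5 row(s) emitted.
- plus 3 unmatched r row(s), each kept with NULL l columns.
After projecting and ordering:
l.salary | r.dept_name | l.dept_id
55 | Design | 5
65 | Design | 5
80 | Eng | 1
80 | Finance | 1
80 | HR | 1
80 | QA | 1
80 | Support | 1
NULL | Eng | NULL
NULL | Ops | NULL
NULL | Support | NULL

(55, Design, 5); (65, Design, 5); (80, Eng, 1); (80, Finance, 1); (80, HR, 1); (80, QA, 1); (80, Support, 1); (NULL, Eng, NULL); (NULL, Ops, NULL); (NULL, Support, NULL)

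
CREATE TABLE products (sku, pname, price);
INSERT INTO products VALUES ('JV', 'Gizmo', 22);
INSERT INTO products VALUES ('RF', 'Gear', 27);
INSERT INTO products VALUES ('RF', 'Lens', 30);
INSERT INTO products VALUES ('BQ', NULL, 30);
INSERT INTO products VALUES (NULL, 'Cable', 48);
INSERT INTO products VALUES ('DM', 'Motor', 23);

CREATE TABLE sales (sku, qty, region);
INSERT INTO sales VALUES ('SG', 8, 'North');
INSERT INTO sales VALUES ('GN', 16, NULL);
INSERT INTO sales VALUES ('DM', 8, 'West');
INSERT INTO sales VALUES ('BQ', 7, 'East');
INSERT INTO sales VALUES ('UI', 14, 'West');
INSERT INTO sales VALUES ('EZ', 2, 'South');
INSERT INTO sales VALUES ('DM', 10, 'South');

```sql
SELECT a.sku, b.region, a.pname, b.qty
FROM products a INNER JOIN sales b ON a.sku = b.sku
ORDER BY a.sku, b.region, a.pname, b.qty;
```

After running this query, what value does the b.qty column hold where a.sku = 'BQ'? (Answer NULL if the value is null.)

7

INNER JOIN keeps only pairs where the ON condition holds.
Matching on a.sku = b.sku. A NULL in a compared column never satisfies the condition.
- sku=JV: no matching b row, dropped.
- sku=RF: no matching b row, dropped.
- sku=RF: no matching b row, dropped.
- sku=BQ: 1 matching b row(s), so 1 row(s) emitted.
- sku=NULL: no matching b row, dropped.
- sku=DM: 2 matching b row(s), so 2 row(s) emitted.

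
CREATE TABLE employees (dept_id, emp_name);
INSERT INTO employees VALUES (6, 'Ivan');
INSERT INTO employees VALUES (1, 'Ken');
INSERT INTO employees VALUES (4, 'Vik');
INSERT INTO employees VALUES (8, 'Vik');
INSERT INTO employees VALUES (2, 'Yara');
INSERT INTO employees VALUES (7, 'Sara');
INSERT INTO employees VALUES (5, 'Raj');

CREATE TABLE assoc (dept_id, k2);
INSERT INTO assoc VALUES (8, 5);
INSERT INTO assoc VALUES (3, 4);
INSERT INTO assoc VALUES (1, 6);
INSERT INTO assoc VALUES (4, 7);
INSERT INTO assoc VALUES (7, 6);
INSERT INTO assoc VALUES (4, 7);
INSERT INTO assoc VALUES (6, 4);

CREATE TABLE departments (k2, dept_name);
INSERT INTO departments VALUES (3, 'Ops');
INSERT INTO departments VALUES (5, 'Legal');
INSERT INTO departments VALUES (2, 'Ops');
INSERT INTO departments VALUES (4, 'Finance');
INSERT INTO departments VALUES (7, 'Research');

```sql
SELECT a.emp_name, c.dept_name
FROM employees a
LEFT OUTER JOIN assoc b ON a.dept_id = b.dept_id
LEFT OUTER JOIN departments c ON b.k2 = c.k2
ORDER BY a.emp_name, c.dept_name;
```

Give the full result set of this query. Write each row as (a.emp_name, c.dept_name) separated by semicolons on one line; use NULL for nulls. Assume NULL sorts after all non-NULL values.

(Ivan, Finance); (Ken, NULL); (Raj, NULL); (Sara, NULL); (Vik, Legal); (Vik, Research); (Vik, Research); (Yara, NULL)

Step 1 — a LEFT JOIN b on dept_id → 8 row(s).
Then LEFT JOIN `departments c` on k2: each of those 8 rows is kept; rows whose b.k2 has no match in c get NULL for c's columns.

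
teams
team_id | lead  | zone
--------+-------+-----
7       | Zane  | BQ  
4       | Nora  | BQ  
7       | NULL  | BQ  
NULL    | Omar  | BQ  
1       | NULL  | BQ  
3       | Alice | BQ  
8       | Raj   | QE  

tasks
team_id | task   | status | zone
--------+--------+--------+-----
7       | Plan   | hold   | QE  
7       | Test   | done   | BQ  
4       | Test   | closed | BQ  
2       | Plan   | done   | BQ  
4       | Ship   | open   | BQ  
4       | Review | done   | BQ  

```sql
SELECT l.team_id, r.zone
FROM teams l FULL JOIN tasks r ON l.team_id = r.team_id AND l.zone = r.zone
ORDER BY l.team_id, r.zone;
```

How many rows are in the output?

FULL OUTER JOIN keeps every row from both sides; unmatched rows get NULL for the other side's columns.
Matching on l.team_id = r.team_id AND l.zone = r.zone. A NULL in a compared column never satisfies the condition.
- team_id=7, zone=BQ: 1 matching r row(s), so 1 row(s) emitted.
- team_id=4, zone=BQ: 3 matching r row(s), so 3 row(s) emitted.
- team_id=7, zone=BQ: 1 matching r row(s), so 1 row(s) emitted.
- team_id=NULL, zone=BQ: no r row matches, row kept with r columns NULL.
- team_id=1, zone=BQ: no r row matches, row kept with r columns NULL.
- team_id=3, zone=BQ: no r row matches, row kept with r columns NULL.
- team_id=8, zone=QE: no r row matches, row kept with r columns NULL.
- 2 r row(s) had no l match → kept, l columns NULL.
Total: 5 matched + 6 padded = 11 rows.

11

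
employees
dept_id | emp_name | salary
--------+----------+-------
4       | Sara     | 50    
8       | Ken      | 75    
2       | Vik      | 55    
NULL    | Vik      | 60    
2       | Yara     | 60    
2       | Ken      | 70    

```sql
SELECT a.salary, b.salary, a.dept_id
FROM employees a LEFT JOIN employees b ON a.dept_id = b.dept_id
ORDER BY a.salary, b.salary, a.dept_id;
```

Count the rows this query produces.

LEFT JOIN keeps every row from `employees a`; unmatched rows get NULL for `employees b`'s columns.
Matching on a.dept_id = b.dept_id. A NULL in a compared column never satisfies the condition.
- dept_id=4: 1 matching b row(s), so 1 row(s) emitted.
- dept_id=8: 1 matching b row(s), so 1 row(s) emitted.
- dept_id=2: 3 matching b row(s), so 3 row(s) emitted.
- dept_id=NULL: no b row matches, row kept with b columns NULL.
- dept_id=2: 3 matching b row(s), so 3 row(s) emitted.
- dept_id=2: 3 matching b row(s), so 3 row(s) emitted.
Total: 11 matched + 1 padded = 12 rows.

12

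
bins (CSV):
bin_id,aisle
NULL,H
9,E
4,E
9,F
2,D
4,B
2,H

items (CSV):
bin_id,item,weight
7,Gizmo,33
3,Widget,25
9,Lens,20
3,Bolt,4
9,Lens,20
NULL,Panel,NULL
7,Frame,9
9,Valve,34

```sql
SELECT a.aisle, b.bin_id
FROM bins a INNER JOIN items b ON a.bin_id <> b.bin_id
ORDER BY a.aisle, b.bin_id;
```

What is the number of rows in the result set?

36

INNER JOIN keeps only pairs where the ON condition holds.
Matching on a.bin_id <> b.bin_id. A NULL in a compared column never satisfies the condition.
- a[0] bin_id=NULL → no match; dropped.
- a[1] bin_id=9 → 4 match(es) in b → 4 row(s).
- a[2] bin_id=4 → 7 match(es) in b → 7 row(s).
- a[3] bin_id=9 → 4 match(es) in b → 4 row(s).
- a[4] bin_id=2 → 7 match(es) in b → 7 row(s).
- a[5] bin_id=4 → 7 match(es) in b → 7 row(s).
- a[6] bin_id=2 → 7 match(es) in b → 7 row(s).
Total: 36 rows.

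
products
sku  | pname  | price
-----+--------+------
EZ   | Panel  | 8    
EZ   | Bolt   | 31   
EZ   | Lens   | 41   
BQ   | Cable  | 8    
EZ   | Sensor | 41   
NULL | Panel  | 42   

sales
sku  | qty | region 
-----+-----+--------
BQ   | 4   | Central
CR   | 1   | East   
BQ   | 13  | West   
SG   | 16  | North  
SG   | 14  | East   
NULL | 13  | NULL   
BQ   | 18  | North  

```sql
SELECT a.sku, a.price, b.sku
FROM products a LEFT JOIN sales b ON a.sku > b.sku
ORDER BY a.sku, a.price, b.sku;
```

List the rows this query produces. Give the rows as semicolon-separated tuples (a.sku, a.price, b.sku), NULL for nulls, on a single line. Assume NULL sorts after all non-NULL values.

(BQ, 8, NULL); (EZ, 8, BQ); (EZ, 8, BQ); (EZ, 8, BQ); (EZ, 8, CR); (EZ, 31, BQ); (EZ, 31, BQ); (EZ, 31, BQ); (EZ, 31, CR); (EZ, 41, BQ); (EZ, 41, BQ); (EZ, 41, BQ); (EZ, 41, BQ); (EZ, 41, BQ); (EZ, 41, BQ); (EZ, 41, CR); (EZ, 41, CR); (NULL, 42, NULL)

LEFT JOIN keeps every row from `products`; unmatched rows get NULL for `sales`'s columns.
Matching on a.sku > b.sku. A NULL in a compared column never satisfies the condition.
Matched pairs: 16; unmatched a rows kept: 2.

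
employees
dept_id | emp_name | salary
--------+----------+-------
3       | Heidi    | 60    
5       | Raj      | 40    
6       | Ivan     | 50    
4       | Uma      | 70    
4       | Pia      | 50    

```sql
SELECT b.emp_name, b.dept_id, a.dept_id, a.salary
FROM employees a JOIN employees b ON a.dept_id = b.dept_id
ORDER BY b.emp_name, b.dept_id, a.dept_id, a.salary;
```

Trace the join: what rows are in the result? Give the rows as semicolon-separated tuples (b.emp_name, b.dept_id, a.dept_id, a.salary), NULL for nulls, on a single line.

(Heidi, 3, 3, 60); (Ivan, 6, 6, 50); (Pia, 4, 4, 50); (Pia, 4, 4, 70); (Raj, 5, 5, 40); (Uma, 4, 4, 50); (Uma, 4, 4, 70)

INNER JOIN keeps only pairs where the ON condition holds.
Matching on a.dept_id = b.dept_id.
Matched pairs: 7.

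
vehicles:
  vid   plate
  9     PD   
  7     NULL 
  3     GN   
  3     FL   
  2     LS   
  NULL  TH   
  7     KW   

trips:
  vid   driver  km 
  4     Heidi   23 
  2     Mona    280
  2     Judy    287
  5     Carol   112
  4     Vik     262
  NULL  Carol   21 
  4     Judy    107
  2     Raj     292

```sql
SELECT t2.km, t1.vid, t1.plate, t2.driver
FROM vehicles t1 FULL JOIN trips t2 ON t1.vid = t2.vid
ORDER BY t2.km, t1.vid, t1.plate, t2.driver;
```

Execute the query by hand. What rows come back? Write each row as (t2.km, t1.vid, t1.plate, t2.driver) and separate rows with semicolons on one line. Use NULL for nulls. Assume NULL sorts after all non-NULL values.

FULL OUTER JOIN keeps every row from both sides; unmatched rows get NULL for the other side's columns.
Matching on t1.vid = t2.vid. A NULL in a compared column never satisfies the condition.
Matched pairs: 3; unmatched t1 rows kept: 6; unmatched t2 rows kept: 5.

(21, NULL, NULL, Carol); (23, NULL, NULL, Heidi); (107, NULL, NULL, Judy); (112, NULL, NULL, Carol); (262, NULL, NULL, Vik); (280, 2, LS, Mona); (287, 2, LS, Judy); (292, 2, LS, Raj); (NULL, 3, FL, NULL); (NULL, 3, GN, NULL); (NULL, 7, KW, NULL); (NULL, 7, NULL, NULL); (NULL, 9, PD, NULL); (NULL, NULL, TH, NULL)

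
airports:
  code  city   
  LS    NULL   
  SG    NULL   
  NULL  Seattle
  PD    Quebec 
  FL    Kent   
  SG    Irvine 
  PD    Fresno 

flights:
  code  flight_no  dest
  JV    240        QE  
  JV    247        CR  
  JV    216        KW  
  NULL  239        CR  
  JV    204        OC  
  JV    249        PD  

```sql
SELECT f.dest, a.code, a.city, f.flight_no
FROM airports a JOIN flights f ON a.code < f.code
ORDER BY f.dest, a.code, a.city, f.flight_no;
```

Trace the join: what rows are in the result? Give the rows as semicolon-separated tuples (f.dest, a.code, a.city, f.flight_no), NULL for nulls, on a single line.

INNER JOIN keeps only pairs where the ON condition holds.
Matching on a.code < f.code. A NULL in a compared column never satisfies the condition.
Matched pairs: 5.

(CR, FL, Kent, 247); (KW, FL, Kent, 216); (OC, FL, Kent, 204); (PD, FL, Kent, 249); (QE, FL, Kent, 240)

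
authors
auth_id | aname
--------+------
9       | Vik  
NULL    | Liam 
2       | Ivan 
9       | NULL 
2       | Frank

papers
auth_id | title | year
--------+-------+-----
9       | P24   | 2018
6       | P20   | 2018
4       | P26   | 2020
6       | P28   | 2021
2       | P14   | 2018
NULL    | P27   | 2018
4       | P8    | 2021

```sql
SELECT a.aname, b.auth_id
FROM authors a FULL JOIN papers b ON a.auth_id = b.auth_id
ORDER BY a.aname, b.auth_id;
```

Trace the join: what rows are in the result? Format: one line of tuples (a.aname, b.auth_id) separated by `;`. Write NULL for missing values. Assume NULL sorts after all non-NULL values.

FULL OUTER JOIN keeps every row from both sides; unmatched rows get NULL for the other side's columns.
Matching on a.auth_id = b.auth_id. A NULL in a compared column never satisfies the condition.
- a[0] auth_id=9 → 1 match(es) in b → 1 row(s).
- a[1] auth_id=NULL → no match; kept with NULLs on the b side.
- a[2] auth_id=2 → 1 match(es) in b → 1 row(s).
- a[3] auth_id=9 → 1 match(es) in b → 1 row(s).
- a[4] auth_id=2 → 1 match(es) in b → 1 row(s).
- 5 row(s) from b found no a partner → padded with NULL.
After projecting and ordering:
a.aname | b.auth_id
Frank | 2
Ivan | 2
Liam | NULL
Vik | 9
NULL | 4
NULL | 4
NULL | 6
NULL | 6
NULL | 9
NULL | NULL

(Frank, 2); (Ivan, 2); (Liam, NULL); (Vik, 9); (NULL, 4); (NULL, 4); (NULL, 6); (NULL, 6); (NULL, 9); (NULL, NULL)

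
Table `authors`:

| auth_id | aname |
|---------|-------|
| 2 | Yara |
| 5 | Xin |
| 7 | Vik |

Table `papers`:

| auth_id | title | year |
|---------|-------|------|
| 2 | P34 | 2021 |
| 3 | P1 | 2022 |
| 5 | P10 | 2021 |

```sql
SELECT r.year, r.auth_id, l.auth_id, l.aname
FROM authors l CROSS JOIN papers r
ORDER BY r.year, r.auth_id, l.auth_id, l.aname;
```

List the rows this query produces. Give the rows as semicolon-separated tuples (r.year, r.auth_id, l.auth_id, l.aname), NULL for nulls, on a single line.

CROSS JOIN pairs every row of `authors` with every row of `papers`: 3 × 3 = 9 rows.
After projecting and ordering:
r.year | r.auth_id | l.auth_id | l.aname
2021 | 2 | 2 | Yara
2021 | 2 | 5 | Xin
2021 | 2 | 7 | Vik
2021 | 5 | 2 | Yara
2021 | 5 | 5 | Xin
2021 | 5 | 7 | Vik
2022 | 3 | 2 | Yara
2022 | 3 | 5 | Xin
2022 | 3 | 7 | Vik

(2021, 2, 2, Yara); (2021, 2, 5, Xin); (2021, 2, 7, Vik); (2021, 5, 2, Yara); (2021, 5, 5, Xin); (2021, 5, 7, Vik); (2022, 3, 2, Yara); (2022, 3, 5, Xin); (2022, 3, 7, Vik)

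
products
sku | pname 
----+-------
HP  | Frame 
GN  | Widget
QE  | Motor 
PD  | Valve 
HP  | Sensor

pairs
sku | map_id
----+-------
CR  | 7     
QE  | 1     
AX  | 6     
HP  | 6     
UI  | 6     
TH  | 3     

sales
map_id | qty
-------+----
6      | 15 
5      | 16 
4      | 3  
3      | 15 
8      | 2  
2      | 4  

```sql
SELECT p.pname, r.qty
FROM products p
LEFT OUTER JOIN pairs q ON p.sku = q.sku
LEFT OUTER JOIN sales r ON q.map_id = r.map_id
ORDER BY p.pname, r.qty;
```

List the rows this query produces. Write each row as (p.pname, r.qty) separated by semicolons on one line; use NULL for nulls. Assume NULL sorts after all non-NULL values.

(Frame, 15); (Motor, NULL); (Sensor, 15); (Valve, NULL); (Widget, NULL)

Joins associate left-to-right: products LEFT JOIN pairs on sku gives 5 intermediate row(s).
Then LEFT JOIN `sales r` on map_id: each of those 5 rows is kept; rows whose q.map_id has no match in r get NULL for r's columns.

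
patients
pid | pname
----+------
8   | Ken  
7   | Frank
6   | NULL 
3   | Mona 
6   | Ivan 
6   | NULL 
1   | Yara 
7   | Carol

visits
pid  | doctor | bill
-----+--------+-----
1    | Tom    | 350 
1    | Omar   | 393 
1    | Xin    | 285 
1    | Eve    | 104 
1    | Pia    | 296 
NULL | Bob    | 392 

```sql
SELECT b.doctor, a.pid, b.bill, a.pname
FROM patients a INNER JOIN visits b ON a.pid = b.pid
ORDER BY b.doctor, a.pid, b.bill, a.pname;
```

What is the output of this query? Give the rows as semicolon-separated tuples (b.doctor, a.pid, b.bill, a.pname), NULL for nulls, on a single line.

(Eve, 1, 104, Yara); (Omar, 1, 393, Yara); (Pia, 1, 296, Yara); (Tom, 1, 350, Yara); (Xin, 1, 285, Yara)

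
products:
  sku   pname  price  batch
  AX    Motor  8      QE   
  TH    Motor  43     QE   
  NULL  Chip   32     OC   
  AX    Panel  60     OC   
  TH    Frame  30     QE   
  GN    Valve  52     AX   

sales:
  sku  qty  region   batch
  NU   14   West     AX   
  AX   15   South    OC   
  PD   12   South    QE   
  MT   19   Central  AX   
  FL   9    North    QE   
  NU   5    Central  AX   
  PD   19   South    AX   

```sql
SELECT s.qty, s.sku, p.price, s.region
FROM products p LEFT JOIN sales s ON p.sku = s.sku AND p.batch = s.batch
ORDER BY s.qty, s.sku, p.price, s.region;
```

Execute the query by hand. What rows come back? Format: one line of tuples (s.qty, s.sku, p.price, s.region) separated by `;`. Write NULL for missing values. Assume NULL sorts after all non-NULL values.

(15, AX, 60, South); (NULL, NULL, 8, NULL); (NULL, NULL, 30, NULL); (NULL, NULL, 32, NULL); (NULL, NULL, 43, NULL); (NULL, NULL, 52, NULL)

LEFT JOIN keeps every row from `products`; unmatched rows get NULL for `sales`'s columns.
Matching on p.sku = s.sku AND p.batch = s.batch. A NULL in a compared column never satisfies the condition.
Matched pairs: 1; unmatched p rows kept: 5.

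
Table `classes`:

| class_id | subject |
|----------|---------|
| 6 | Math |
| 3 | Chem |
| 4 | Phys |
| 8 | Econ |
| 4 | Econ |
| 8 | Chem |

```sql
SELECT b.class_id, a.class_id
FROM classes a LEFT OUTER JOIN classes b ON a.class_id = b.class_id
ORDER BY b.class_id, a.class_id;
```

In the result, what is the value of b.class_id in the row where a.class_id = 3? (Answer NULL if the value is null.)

3

LEFT JOIN keeps every row from `classes a`; unmatched rows get NULL for `classes b`'s columns.
Matching on a.class_id = b.class_id.
Matched pairs: 10; unmatched a rows kept: 0.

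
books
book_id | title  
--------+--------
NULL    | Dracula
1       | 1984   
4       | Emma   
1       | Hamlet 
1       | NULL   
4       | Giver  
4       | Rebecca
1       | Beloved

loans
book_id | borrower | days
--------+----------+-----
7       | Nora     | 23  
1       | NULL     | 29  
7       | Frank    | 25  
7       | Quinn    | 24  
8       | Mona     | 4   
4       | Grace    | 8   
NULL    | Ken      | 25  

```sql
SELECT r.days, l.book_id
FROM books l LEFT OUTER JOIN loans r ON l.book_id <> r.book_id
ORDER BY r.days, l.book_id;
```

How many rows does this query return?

LEFT JOIN keeps every row from `books`; unmatched rows get NULL for `loans`'s columns.
Matching on l.book_id <> r.book_id. A NULL in a compared column never satisfies the condition.
Matched pairs: 35; unmatched l rows kept: 1.
Total: 35 matched + 1 padded = 36 rows.

36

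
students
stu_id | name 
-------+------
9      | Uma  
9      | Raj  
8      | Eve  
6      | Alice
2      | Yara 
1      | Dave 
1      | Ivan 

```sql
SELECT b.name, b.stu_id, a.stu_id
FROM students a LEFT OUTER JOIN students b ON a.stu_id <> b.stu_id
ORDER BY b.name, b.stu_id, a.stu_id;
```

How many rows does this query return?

38

LEFT JOIN keeps every row from `students a`; unmatched rows get NULL for `students b`'s columns.
Matching on a.stu_id <> b.stu_id.
Matched pairs: 38; unmatched a rows kept: 0.
Total: 38 rows.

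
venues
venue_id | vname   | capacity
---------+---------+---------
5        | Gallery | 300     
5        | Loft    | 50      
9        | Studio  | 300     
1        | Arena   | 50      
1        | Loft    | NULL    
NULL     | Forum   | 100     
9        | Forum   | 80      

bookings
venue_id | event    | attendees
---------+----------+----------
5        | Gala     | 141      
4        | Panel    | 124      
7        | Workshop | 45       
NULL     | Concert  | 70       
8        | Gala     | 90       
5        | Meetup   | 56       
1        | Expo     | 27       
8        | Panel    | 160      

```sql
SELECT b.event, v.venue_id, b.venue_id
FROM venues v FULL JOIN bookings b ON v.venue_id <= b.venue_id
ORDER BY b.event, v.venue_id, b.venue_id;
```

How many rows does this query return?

FULL OUTER JOIN keeps every row from both sides; unmatched rows get NULL for the other side's columns.
Matching on v.venue_id <= b.venue_id. A NULL in a compared column never satisfies the condition.
Matched pairs: 24; unmatched v rows kept: 3; unmatched b rows kept: 1.
Total: 24 matched + 4 padded = 28 rows.

28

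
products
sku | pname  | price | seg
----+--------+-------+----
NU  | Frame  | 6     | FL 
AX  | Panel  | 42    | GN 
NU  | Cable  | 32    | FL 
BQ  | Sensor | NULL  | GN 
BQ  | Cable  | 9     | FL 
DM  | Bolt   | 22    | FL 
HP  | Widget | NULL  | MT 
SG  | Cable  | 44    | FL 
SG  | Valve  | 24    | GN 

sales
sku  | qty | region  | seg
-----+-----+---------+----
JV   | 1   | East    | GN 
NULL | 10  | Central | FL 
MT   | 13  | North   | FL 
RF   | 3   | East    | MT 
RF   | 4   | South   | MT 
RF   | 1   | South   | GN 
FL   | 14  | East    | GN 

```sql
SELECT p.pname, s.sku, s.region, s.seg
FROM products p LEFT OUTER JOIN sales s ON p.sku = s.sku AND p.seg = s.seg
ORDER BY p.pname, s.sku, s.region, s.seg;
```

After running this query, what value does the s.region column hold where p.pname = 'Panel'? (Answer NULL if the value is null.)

NULL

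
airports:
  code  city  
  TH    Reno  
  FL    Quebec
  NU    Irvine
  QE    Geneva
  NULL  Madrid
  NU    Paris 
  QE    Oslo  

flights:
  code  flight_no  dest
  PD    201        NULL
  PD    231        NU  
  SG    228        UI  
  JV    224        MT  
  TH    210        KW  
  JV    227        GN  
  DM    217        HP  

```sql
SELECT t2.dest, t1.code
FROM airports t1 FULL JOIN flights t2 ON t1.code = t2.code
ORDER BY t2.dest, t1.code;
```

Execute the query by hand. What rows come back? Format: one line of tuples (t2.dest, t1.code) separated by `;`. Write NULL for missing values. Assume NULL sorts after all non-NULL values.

FULL OUTER JOIN keeps every row from both sides; unmatched rows get NULL for the other side's columns.
Matching on t1.code = t2.code. A NULL in a compared column never satisfies the condition.
Matched pairs: 1; unmatched t1 rows kept: 6; unmatched t2 rows kept: 6.

(GN, NULL); (HP, NULL); (KW, TH); (MT, NULL); (NU, NULL); (UI, NULL); (NULL, FL); (NULL, NU); (NULL, NU); (NULL, QE); (NULL, QE); (NULL, NULL); (NULL, NULL)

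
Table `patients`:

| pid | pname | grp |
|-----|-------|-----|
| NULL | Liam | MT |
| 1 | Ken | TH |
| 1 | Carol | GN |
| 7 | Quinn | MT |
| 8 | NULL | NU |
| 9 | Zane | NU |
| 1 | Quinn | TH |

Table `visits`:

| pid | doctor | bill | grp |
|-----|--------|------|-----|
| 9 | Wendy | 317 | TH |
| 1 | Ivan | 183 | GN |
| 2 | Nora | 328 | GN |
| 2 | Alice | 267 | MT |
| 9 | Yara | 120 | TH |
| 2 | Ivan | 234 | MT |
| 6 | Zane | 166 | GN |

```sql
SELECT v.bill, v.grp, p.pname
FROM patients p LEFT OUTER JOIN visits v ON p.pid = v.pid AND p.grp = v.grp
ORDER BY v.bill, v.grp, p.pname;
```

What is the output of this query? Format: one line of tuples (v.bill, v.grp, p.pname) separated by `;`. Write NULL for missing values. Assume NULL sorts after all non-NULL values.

(183, GN, Carol); (NULL, NULL, Ken); (NULL, NULL, Liam); (NULL, NULL, Quinn); (NULL, NULL, Quinn); (NULL, NULL, Zane); (NULL, NULL, NULL)

LEFT JOIN keeps every row from `patients`; unmatched rows get NULL for `visits`'s columns.
Matching on p.pid = v.pid AND p.grp = v.grp. A NULL in a compared column never satisfies the condition.
- p[0] pid=NULL, grp=MT → no match; kept with NULLs on the v side.
- p[1] pid=1, grp=TH → no match; kept with NULLs on the v side.
- p[2] pid=1, grp=GN → 1 match(es) in v → 1 row(s).
- p[3] pid=7, grp=MT → no match; kept with NULLs on the v side.
- p[4] pid=8, grp=NU → no match; kept with NULLs on the v side.
- p[5] pid=9, grp=NU → no match; kept with NULLs on the v side.
- p[6] pid=1, grp=TH → no match; kept with NULLs on the v side.
After projecting and ordering:
v.bill | v.grp | p.pname
183 | GN | Carol
NULL | NULL | Ken
NULL | NULL | Liam
NULL | NULL | Quinn
NULL | NULL | Quinn
NULL | NULL | Zane
NULL | NULL | NULL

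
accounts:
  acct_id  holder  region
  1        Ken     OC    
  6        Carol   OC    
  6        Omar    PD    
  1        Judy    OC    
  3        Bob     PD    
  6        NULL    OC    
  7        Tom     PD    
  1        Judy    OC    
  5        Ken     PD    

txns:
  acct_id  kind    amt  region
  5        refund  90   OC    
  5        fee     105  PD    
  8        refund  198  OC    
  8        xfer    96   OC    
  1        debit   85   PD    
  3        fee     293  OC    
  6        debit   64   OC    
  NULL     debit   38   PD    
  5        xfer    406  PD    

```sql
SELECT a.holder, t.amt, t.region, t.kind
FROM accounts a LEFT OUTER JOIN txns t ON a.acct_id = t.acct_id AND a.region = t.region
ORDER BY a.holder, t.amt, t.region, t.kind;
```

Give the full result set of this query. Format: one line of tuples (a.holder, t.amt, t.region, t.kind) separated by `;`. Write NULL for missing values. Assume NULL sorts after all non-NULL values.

(Bob, NULL, NULL, NULL); (Carol, 64, OC, debit); (Judy, NULL, NULL, NULL); (Judy, NULL, NULL, NULL); (Ken, 105, PD, fee); (Ken, 406, PD, xfer); (Ken, NULL, NULL, NULL); (Omar, NULL, NULL, NULL); (Tom, NULL, NULL, NULL); (NULL, 64, OC, debit)

LEFT JOIN keeps every row from `accounts`; unmatched rows get NULL for `txns`'s columns.
Matching on a.acct_id = t.acct_id AND a.region = t.region. A NULL in a compared column never satisfies the condition.
- acct_id=1, region=OC: no t row matches, row kept with t columns NULL.
- acct_id=6, region=OC: 1 matching t row(s), so 1 row(s) emitted.
- acct_id=6, region=PD: no t row matches, row kept with t columns NULL.
- acct_id=1, region=OC: no t row matches, row kept with t columns NULL.
- acct_id=3, region=PD: no t row matches, row kept with t columns NULL.
- acct_id=6, region=OC: 1 matching t row(s), so 1 row(s) emitted.
- acct_id=7, region=PD: no t row matches, row kept with t columns NULL.
- acct_id=1, region=OC: no t row matches, row kept with t columns NULL.
- acct_id=5, region=PD: 2 matching t row(s), so 2 row(s) emitted.
After projecting and ordering:
a.holder | t.amt | t.region | t.kind
Bob | NULL | NULL | NULL
Carol | 64 | OC | debit
Judy | NULL | NULL | NULL
Judy | NULL | NULL | NULL
Ken | 105 | PD | fee
Ken | 406 | PD | xfer
Ken | NULL | NULL | NULL
Omar | NULL | NULL | NULL
Tom | NULL | NULL | NULL
NULL | 64 | OC | debit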